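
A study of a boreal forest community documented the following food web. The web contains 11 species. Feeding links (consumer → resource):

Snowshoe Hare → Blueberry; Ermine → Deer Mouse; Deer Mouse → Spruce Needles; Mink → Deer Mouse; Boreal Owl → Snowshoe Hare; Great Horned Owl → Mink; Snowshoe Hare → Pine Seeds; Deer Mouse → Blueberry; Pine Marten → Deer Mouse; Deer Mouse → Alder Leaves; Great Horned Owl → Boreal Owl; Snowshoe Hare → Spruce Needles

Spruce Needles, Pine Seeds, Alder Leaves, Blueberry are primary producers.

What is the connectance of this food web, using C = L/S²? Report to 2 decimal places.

C = 0.10

The web has S = 11 species and L = 12 feeding links.
C = L / S² = 12 / 121 = 0.0992 ≈ 0.10.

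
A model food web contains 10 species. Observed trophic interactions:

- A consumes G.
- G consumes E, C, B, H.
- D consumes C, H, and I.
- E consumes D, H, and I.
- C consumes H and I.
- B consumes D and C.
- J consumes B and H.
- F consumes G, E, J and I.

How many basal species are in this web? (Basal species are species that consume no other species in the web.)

Basal species (no prey listed): I, H.
Count: 2.

2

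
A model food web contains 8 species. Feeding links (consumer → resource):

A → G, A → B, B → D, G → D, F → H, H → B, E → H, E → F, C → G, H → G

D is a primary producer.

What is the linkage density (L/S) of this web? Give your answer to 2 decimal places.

L/S = 1.25

There are L = 10 links among S = 8 species.
L/S = 10/8 = 1.2500 ≈ 1.25.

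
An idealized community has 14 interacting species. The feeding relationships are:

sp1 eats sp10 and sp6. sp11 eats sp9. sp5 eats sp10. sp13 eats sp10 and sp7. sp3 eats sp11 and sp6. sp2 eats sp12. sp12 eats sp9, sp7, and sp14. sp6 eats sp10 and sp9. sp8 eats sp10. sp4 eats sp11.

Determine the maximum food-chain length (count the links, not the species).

One longest chain: sp9 → sp11 → sp4.
It has 3 species and 2 links.

2 links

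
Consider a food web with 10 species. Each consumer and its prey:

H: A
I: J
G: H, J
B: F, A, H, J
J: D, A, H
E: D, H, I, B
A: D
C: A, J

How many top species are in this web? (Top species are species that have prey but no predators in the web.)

3

Top species (has prey, but nothing eats it): G, C, E.
Count: 3.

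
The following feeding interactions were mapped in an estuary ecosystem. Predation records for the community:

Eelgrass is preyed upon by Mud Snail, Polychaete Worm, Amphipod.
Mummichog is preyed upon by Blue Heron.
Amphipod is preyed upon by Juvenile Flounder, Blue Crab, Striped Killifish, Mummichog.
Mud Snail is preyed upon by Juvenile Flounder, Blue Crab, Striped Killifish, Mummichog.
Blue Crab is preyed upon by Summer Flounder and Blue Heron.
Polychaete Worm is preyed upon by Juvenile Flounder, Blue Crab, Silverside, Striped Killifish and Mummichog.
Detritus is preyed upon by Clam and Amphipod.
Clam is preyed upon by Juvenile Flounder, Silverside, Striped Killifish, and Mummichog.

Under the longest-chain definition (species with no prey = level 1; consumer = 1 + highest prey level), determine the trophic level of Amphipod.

Trophic level 2

Detritus has no prey (basal) → level 1.
Amphipod eats Detritus (level 1); other prey at levels: Eelgrass 1 → level 2.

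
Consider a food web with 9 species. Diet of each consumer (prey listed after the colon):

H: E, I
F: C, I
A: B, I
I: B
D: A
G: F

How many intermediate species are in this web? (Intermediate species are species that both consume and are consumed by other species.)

Intermediate species (has both prey and predators): I, F, A.
Count: 3.

3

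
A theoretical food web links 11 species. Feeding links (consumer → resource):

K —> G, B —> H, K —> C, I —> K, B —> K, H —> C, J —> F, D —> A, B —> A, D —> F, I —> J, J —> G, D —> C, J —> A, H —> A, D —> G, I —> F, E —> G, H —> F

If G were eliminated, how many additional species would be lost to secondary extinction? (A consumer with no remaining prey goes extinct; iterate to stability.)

Remove G.
Round 1: E (all prey gone) → extinct.
No further losses. Total secondary extinctions: 1.

1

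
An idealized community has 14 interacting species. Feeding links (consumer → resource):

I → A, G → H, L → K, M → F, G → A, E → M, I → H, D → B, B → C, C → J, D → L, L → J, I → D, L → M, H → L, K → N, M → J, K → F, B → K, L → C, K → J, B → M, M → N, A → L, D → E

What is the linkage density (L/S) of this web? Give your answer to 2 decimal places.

There are L = 25 links among S = 14 species.
L/S = 25/14 = 1.7857 ≈ 1.79.

L/S = 1.79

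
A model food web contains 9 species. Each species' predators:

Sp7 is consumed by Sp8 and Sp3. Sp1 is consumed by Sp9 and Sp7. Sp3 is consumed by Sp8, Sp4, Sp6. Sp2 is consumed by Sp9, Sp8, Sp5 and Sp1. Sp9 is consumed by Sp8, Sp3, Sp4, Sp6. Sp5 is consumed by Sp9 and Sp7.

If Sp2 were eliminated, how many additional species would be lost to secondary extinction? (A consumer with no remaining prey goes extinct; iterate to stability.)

Remove Sp2.
Round 1: Sp5 (all prey gone), Sp1 (all prey gone) → extinct.
Round 2: Sp9 (all prey gone), Sp7 (all prey gone) → extinct.
Round 3: Sp3 (all prey gone) → extinct.
Round 4: Sp4 (all prey gone), Sp8 (all prey gone), Sp6 (all prey gone) → extinct.
No further losses. Total secondary extinctions: 8.

8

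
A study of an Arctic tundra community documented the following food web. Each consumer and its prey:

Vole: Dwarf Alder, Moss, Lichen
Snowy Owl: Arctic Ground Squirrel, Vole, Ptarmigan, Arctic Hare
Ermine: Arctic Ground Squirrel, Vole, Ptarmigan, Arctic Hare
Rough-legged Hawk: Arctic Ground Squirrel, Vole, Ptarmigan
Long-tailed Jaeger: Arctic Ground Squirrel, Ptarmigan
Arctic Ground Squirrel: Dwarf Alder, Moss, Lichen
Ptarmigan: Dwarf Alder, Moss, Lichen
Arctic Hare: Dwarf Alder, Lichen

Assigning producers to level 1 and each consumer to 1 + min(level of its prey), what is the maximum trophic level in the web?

Producers (level 1): Dwarf Alder, Moss, Lichen.
Following each consumer down to its lowest-level prey: Dwarf Alder → Arctic Ground Squirrel → Ermine (levels 1 through 3).
All prey of Ermine (Arctic Ground Squirrel 2, Vole 2, Ptarmigan 2, Arctic Hare 2) are at level 2 or above, so Ermine is at level 1 + 2 = 3.
Every consumer has at least one prey at level 2 or below, so none exceeds level 3.

3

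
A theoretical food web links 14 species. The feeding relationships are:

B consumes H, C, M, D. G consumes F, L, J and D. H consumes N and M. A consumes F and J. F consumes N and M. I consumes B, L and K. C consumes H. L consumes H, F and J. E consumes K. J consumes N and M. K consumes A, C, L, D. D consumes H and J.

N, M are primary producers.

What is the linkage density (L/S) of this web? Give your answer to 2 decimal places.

L/S = 2.14

There are L = 30 links among S = 14 species.
L/S = 30/14 = 2.1429 ≈ 2.14.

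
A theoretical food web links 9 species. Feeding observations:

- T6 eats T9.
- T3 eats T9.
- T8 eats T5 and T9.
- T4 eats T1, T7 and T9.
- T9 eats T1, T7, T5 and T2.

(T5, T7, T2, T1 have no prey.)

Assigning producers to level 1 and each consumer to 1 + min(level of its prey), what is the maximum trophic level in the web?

Producers (level 1): T5, T7, T2, T1.
Following each consumer down to its lowest-level prey: T5 → T9 → T3 (levels 1 through 3).
All prey of T3 (T9 2) are at level 2 or above, so T3 is at level 1 + 2 = 3.
Every consumer has at least one prey at level 2 or below, so none exceeds level 3.

3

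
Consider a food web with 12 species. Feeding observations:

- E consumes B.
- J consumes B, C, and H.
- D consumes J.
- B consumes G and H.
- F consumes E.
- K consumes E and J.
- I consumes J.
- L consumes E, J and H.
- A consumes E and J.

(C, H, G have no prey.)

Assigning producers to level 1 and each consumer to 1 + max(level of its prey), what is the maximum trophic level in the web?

Producers (level 1): C, H, G.
H → B → J → A gives A level 4.
No species has a prey at level 4, so no species reaches level 5.

4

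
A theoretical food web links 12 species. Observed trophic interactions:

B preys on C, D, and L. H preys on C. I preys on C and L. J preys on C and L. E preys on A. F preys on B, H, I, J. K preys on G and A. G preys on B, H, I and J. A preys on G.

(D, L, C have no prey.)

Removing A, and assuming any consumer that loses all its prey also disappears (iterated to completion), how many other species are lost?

Remove A.
Round 1: E (all prey gone) → extinct.
No further losses. Total secondary extinctions: 1.

1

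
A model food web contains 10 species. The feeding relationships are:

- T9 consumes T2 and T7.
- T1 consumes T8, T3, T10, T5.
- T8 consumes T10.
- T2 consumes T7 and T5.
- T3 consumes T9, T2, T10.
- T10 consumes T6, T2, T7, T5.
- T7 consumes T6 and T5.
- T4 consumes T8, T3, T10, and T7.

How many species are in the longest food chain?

6 species

One longest chain: T6 → T7 → T2 → T10 → T3 → T1.
It has 6 species and 5 links.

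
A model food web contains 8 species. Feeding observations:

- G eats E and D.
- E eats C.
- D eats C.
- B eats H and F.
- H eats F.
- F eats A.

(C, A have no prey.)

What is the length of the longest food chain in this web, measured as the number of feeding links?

3 links

One longest chain: A → F → H → B.
It has 4 species and 3 links.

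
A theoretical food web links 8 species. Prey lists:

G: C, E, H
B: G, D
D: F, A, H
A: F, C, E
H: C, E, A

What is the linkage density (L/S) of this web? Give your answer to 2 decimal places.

There are L = 14 links among S = 8 species.
L/S = 14/8 = 1.7500 ≈ 1.75.

L/S = 1.75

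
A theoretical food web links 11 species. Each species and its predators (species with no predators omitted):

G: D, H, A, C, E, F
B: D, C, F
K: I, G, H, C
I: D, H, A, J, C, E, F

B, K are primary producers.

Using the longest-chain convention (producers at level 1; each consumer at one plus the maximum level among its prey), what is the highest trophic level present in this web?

3

Producers (level 1): B, K.
K → I → A gives A level 3.
No species has a prey at level 3, so no species reaches level 4.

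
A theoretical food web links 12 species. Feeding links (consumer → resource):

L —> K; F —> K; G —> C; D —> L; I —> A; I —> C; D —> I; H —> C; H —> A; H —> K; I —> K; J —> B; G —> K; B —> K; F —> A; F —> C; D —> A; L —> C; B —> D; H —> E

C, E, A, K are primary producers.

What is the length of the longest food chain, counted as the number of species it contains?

5 species

One longest chain: C → I → D → B → J.
It has 5 species and 4 links.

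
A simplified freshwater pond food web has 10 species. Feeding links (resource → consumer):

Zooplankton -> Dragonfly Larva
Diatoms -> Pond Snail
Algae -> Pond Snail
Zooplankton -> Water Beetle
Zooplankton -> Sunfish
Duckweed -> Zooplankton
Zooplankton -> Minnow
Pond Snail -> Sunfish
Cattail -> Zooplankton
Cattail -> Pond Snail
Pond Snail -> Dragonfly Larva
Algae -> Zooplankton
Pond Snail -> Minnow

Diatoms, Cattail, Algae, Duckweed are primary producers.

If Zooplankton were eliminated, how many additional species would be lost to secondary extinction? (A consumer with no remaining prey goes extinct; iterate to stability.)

Remove Zooplankton.
Round 1: Water Beetle (all prey gone) → extinct.
No further losses. Total secondary extinctions: 1.

1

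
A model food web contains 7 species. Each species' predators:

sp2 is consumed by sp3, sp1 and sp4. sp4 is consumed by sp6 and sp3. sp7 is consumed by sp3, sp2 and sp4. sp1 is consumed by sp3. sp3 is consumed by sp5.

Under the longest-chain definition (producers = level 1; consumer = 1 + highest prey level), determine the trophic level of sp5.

sp7 is a producer → level 1.
sp2 eats sp7 → level 2.
sp1 eats sp2 → level 3.
sp3 eats sp1 (level 3); other prey at levels: sp7 1, sp2 2, sp4 3 → level 4.
sp5 eats sp3 → level 5.

Trophic level 5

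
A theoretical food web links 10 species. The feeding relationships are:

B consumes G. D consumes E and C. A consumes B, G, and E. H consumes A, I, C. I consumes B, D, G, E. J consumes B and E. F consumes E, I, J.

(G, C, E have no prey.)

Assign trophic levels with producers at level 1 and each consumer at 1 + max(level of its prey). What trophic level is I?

C is a producer → level 1.
D eats C (level 1); other prey at levels: E 1 → level 2.
I eats D (level 2); other prey at levels: G 1, E 1, B 2 → level 3.

Trophic level 3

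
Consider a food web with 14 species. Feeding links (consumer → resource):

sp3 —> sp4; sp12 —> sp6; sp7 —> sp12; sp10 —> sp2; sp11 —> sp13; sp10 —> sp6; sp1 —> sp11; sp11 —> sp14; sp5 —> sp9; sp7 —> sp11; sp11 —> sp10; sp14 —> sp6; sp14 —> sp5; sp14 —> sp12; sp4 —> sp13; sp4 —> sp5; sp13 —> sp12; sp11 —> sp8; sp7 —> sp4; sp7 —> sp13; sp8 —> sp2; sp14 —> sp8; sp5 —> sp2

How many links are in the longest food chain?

One longest chain: sp2 → sp5 → sp14 → sp11 → sp7.
It has 5 species and 4 links.

4 links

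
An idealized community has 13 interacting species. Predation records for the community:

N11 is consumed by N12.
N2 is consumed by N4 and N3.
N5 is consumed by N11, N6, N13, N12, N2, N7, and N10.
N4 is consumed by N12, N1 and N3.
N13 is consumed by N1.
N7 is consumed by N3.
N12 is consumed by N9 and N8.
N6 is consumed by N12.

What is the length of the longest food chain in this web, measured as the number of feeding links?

One longest chain: N5 → N2 → N4 → N12 → N9.
It has 5 species and 4 links.

4 links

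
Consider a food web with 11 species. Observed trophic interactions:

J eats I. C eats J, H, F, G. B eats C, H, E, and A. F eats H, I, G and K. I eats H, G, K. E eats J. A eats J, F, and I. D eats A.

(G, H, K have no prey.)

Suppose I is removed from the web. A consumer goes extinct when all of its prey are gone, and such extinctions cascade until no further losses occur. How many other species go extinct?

Remove I.
Round 1: J (all prey gone) → extinct.
Round 2: E (all prey gone) → extinct.
No further losses. Total secondary extinctions: 2.

2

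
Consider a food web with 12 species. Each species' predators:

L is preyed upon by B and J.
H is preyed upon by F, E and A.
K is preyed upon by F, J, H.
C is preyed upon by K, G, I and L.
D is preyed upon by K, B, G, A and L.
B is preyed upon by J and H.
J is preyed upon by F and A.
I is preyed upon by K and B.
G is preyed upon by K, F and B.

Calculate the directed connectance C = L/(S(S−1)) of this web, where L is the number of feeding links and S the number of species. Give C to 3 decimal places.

C = 0.197

The web has S = 12 species and L = 26 feeding links.
C = L / (S(S−1)) = 26 / 132 = 0.1970 ≈ 0.197.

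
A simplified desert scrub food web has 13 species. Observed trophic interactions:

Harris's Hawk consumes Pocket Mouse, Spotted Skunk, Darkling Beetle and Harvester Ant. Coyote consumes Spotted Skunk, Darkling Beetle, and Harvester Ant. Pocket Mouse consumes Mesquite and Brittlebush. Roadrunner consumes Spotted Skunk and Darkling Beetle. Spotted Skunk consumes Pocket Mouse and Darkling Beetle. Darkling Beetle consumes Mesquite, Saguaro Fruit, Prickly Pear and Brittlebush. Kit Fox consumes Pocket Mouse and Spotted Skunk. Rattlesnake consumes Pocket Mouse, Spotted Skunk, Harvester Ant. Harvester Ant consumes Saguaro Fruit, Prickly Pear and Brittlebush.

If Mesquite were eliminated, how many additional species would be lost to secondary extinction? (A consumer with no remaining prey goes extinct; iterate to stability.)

0

Remove Mesquite.
Every predator of it retains at least one other prey: Darkling Beetle still has Saguaro Fruit, Prickly Pear, Brittlebush; Pocket Mouse still has Brittlebush.
No consumer loses all prey, so no secondary extinctions occur.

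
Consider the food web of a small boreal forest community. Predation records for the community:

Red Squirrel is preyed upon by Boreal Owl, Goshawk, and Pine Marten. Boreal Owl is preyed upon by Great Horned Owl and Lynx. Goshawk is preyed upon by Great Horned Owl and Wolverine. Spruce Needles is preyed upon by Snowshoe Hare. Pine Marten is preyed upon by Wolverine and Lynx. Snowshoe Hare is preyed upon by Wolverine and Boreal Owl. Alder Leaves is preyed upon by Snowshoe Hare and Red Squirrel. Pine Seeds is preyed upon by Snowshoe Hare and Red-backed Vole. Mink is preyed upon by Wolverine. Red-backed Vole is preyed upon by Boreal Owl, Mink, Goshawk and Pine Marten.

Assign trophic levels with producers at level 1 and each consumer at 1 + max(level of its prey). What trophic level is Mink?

Trophic level 3

Pine Seeds is a producer → level 1.
Red-backed Vole eats Pine Seeds → level 2.
Mink eats Red-backed Vole → level 3.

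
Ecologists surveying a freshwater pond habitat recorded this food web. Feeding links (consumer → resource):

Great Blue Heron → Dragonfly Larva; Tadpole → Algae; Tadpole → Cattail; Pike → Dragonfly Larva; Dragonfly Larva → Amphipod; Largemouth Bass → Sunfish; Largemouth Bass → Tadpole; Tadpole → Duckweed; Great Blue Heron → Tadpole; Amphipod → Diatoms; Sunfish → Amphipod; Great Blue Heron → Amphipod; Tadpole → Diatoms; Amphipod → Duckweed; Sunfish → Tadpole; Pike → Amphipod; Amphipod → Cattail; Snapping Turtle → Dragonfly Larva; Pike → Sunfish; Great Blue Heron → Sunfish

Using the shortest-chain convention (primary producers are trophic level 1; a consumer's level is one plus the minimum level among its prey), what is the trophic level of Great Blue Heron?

Algae is a producer → level 1.
Tadpole eats Algae → level 2.
Great Blue Heron eats Tadpole → level 3.
No prey of Great Blue Heron is below level 2, so 3 is the minimum.

Trophic level 3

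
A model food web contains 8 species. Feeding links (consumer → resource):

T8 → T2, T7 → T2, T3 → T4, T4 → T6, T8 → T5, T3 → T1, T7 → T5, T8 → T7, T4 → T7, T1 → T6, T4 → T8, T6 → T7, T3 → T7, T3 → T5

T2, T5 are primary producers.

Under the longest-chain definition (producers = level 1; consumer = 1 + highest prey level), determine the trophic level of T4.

T2 is a producer → level 1.
T7 eats T2 (level 1); other prey at levels: T5 1 → level 2.
T8 eats T7 (level 2); other prey at levels: T2 1, T5 1 → level 3.
T4 eats T8 (level 3); other prey at levels: T7 2, T6 3 → level 4.

Trophic level 4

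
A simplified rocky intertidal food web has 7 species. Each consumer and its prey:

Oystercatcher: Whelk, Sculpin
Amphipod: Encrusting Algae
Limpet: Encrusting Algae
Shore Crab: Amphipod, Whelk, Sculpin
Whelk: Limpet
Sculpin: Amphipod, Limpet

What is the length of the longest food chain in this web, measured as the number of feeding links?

One longest chain: Encrusting Algae → Limpet → Whelk → Shore Crab.
It has 4 species and 3 links.

3 links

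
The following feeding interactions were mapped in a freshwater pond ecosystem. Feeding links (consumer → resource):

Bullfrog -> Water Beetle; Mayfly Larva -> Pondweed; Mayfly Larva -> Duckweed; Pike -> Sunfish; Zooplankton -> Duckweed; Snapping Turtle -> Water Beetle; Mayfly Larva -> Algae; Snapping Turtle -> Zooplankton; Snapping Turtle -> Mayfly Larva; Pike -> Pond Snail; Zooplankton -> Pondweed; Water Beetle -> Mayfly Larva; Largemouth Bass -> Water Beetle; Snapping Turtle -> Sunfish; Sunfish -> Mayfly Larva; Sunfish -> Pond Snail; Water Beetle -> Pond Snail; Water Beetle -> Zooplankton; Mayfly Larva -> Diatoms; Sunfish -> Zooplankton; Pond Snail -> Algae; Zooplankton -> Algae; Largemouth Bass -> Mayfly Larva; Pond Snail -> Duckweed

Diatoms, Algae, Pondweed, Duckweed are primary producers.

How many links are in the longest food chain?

3 links

One longest chain: Algae → Zooplankton → Water Beetle → Snapping Turtle.
It has 4 species and 3 links.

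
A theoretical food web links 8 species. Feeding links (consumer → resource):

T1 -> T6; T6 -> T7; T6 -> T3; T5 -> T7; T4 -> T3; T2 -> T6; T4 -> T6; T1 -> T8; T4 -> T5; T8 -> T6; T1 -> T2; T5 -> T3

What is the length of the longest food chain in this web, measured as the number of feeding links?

One longest chain: T3 → T6 → T2 → T1.
It has 4 species and 3 links.

3 links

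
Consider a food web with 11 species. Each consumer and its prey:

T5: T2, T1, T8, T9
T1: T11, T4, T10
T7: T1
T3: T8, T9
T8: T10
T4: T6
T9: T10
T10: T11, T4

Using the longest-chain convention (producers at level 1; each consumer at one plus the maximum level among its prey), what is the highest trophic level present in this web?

Producers (level 1): T6, T11, T2.
T6 → T4 → T10 → T8 → T3 gives T3 level 5.
No species has a prey at level 5, so no species reaches level 6.

5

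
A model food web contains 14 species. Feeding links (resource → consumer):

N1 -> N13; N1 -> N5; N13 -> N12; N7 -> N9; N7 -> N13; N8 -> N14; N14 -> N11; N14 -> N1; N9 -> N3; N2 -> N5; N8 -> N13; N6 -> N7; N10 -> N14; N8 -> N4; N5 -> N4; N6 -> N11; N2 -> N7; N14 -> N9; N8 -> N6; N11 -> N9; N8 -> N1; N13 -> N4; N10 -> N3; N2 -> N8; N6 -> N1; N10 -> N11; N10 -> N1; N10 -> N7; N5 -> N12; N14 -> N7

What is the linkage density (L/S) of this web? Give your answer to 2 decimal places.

L/S = 2.14

There are L = 30 links among S = 14 species.
L/S = 30/14 = 2.1429 ≈ 2.14.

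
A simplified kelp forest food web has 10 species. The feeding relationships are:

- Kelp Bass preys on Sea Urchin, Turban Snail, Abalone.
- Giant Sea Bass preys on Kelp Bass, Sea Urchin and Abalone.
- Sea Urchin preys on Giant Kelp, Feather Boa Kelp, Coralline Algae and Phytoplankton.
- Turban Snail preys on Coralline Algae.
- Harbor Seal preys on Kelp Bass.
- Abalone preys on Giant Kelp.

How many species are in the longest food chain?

One longest chain: Coralline Algae → Sea Urchin → Kelp Bass → Harbor Seal.
It has 4 species and 3 links.

4 species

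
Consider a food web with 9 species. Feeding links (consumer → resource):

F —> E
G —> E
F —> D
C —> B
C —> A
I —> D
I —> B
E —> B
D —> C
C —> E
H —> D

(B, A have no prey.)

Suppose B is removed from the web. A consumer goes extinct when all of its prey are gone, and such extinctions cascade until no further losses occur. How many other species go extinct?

2

Remove B.
Round 1: E (all prey gone) → extinct.
Round 2: G (all prey gone) → extinct.
No further losses. Total secondary extinctions: 2.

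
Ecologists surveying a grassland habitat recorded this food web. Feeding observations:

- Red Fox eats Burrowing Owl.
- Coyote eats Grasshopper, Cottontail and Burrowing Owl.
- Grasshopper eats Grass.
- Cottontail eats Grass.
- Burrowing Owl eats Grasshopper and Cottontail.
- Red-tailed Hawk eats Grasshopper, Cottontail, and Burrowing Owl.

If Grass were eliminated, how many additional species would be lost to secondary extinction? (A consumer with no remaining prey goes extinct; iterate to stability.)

6

Remove Grass.
Round 1: Cottontail (all prey gone), Grasshopper (all prey gone) → extinct.
Round 2: Burrowing Owl (all prey gone) → extinct.
Round 3: Red-tailed Hawk (all prey gone), Coyote (all prey gone), Red Fox (all prey gone) → extinct.
No further losses. Total secondary extinctions: 6.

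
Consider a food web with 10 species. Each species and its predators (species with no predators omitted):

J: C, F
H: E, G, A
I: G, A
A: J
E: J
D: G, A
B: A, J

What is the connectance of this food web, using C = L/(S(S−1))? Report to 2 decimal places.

The web has S = 10 species and L = 13 feeding links.
C = L / (S(S−1)) = 13 / 90 = 0.1444 ≈ 0.14.

C = 0.14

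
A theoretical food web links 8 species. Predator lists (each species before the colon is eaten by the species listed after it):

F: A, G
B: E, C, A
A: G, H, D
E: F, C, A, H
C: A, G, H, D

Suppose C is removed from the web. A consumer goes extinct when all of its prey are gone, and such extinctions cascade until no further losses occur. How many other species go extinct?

Remove C.
Every predator of it retains at least one other prey: A still has B, E, F; G still has F, A; H still has E, A; D still has A.
No consumer loses all prey, so no secondary extinctions occur.

0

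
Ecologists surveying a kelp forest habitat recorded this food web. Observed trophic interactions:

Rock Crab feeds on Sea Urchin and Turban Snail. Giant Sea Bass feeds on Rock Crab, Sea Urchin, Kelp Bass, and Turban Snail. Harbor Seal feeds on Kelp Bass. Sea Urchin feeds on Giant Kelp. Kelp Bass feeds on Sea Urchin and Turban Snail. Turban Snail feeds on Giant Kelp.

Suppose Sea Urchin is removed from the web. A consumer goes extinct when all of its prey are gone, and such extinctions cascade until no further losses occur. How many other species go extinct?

0

Remove Sea Urchin.
Every predator of it retains at least one other prey: Kelp Bass still has Turban Snail; Rock Crab still has Turban Snail; Giant Sea Bass still has Turban Snail, Kelp Bass, Rock Crab.
No consumer loses all prey, so no secondary extinctions occur.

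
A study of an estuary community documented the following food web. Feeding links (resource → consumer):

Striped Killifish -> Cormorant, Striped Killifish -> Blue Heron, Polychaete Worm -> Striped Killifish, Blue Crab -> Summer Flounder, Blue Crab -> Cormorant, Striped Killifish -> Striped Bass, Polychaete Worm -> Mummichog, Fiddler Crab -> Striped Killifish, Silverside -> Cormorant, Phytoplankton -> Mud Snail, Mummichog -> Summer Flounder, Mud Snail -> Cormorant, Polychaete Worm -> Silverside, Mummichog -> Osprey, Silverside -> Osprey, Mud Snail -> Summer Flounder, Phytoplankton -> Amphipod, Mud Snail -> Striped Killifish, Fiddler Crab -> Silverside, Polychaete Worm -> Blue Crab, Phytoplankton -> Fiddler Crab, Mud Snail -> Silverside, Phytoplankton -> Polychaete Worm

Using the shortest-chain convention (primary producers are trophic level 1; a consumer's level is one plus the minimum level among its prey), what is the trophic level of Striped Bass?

Trophic level 4

Phytoplankton is a producer → level 1.
Mud Snail eats Phytoplankton → level 2.
Striped Killifish eats Mud Snail → level 3.
Striped Bass eats Striped Killifish → level 4.
No prey of Striped Bass is below level 3, so 4 is the minimum.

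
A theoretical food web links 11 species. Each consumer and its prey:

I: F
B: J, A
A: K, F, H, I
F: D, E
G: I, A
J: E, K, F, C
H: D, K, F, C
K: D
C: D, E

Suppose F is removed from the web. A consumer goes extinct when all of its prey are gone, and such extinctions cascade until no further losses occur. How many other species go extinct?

1

Remove F.
Round 1: I (all prey gone) → extinct.
No further losses. Total secondary extinctions: 1.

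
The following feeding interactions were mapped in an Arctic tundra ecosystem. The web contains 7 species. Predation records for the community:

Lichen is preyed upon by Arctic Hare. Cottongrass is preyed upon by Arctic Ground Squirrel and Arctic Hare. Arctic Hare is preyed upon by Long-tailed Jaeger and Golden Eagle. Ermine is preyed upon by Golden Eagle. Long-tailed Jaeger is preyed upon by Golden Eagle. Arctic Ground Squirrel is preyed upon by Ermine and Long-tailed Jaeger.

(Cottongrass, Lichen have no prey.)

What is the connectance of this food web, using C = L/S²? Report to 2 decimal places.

The web has S = 7 species and L = 9 feeding links.
C = L / S² = 9 / 49 = 0.1837 ≈ 0.18.

C = 0.18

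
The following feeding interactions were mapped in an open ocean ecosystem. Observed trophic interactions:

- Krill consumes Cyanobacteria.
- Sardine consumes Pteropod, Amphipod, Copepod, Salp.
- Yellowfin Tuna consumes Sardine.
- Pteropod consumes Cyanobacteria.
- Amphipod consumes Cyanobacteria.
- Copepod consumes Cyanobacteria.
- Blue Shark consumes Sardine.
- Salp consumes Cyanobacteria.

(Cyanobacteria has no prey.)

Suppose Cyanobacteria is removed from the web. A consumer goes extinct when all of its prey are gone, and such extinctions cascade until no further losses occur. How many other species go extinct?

Remove Cyanobacteria.
Round 1: Salp (all prey gone), Amphipod (all prey gone), Krill (all prey gone), Copepod (all prey gone), Pteropod (all prey gone) → extinct.
Round 2: Sardine (all prey gone) → extinct.
Round 3: Blue Shark (all prey gone), Yellowfin Tuna (all prey gone) → extinct.
No further losses. Total secondary extinctions: 8.

8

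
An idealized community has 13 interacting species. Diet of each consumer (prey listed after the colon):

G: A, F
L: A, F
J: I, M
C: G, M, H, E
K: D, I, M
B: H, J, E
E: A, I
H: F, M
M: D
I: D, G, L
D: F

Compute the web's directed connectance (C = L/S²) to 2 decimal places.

The web has S = 13 species and L = 25 feeding links.
C = L / S² = 25 / 169 = 0.1479 ≈ 0.15.

C = 0.15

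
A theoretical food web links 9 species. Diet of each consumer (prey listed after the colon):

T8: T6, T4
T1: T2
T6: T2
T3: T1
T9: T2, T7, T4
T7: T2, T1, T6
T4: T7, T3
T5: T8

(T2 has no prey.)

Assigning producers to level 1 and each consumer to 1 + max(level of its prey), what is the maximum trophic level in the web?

6

Producers (level 1): T2.
T2 → T1 → T7 → T4 → T8 → T5 gives T5 level 6.
No species has a prey at level 6, so no species reaches level 7.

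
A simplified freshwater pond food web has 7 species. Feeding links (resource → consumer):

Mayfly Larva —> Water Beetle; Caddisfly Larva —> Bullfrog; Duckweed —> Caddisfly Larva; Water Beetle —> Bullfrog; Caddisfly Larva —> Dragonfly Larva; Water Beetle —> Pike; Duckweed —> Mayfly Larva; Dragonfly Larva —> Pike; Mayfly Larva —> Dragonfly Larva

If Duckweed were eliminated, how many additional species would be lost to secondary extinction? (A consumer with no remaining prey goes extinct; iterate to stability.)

6

Remove Duckweed.
Round 1: Caddisfly Larva (all prey gone), Mayfly Larva (all prey gone) → extinct.
Round 2: Dragonfly Larva (all prey gone), Water Beetle (all prey gone) → extinct.
Round 3: Bullfrog (all prey gone), Pike (all prey gone) → extinct.
No further losses. Total secondary extinctions: 6.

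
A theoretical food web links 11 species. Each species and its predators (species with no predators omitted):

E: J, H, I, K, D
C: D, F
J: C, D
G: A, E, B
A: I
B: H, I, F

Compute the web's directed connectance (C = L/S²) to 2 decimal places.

C = 0.13

The web has S = 11 species and L = 16 feeding links.
C = L / S² = 16 / 121 = 0.1322 ≈ 0.13.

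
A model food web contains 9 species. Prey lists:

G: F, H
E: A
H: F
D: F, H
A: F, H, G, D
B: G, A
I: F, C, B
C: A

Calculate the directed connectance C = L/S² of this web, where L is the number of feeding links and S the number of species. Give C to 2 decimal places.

The web has S = 9 species and L = 16 feeding links.
C = L / S² = 16 / 81 = 0.1975 ≈ 0.20.

C = 0.20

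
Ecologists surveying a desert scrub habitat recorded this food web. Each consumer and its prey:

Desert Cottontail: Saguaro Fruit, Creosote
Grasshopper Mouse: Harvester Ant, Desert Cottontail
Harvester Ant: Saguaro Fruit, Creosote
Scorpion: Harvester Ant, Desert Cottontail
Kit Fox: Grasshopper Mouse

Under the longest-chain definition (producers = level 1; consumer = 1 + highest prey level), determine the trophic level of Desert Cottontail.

Trophic level 2

Saguaro Fruit is a producer → level 1.
Desert Cottontail eats Saguaro Fruit (level 1); other prey at levels: Creosote 1 → level 2.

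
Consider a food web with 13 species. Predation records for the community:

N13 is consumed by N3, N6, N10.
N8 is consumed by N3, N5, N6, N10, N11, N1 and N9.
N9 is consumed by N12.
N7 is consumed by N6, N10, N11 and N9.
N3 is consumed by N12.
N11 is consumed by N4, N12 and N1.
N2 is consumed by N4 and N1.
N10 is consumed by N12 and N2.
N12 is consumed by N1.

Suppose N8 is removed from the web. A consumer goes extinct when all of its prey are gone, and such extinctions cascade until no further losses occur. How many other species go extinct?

Remove N8.
Round 1: N5 (all prey gone) → extinct.
No further losses. Total secondary extinctions: 1.

1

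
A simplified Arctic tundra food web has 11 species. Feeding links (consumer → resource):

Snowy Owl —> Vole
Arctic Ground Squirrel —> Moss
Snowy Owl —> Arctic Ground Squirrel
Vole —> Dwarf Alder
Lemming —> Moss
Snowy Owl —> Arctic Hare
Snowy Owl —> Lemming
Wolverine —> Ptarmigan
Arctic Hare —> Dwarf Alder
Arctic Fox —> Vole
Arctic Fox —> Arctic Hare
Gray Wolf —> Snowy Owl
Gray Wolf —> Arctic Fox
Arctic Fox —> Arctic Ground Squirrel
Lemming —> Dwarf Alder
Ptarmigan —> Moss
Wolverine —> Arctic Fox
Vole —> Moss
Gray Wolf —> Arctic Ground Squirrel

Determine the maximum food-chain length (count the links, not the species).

3 links

One longest chain: Moss → Arctic Ground Squirrel → Arctic Fox → Gray Wolf.
It has 4 species and 3 links.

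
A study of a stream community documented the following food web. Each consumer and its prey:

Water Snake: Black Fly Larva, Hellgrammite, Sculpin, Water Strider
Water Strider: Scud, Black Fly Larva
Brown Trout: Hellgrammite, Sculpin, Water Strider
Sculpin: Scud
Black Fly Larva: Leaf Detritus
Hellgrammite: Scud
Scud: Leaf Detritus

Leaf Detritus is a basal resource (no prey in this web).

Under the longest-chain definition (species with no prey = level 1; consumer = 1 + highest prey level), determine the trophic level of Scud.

Leaf Detritus has no prey (basal) → level 1.
Scud eats Leaf Detritus → level 2.

Trophic level 2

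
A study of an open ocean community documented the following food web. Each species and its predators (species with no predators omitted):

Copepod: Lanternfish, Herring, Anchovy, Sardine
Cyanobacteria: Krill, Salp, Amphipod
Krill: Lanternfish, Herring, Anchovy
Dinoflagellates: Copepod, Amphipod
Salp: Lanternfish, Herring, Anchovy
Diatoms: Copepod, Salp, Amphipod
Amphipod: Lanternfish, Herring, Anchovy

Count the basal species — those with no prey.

3

Basal species (no prey listed): Diatoms, Cyanobacteria, Dinoflagellates.
Count: 3.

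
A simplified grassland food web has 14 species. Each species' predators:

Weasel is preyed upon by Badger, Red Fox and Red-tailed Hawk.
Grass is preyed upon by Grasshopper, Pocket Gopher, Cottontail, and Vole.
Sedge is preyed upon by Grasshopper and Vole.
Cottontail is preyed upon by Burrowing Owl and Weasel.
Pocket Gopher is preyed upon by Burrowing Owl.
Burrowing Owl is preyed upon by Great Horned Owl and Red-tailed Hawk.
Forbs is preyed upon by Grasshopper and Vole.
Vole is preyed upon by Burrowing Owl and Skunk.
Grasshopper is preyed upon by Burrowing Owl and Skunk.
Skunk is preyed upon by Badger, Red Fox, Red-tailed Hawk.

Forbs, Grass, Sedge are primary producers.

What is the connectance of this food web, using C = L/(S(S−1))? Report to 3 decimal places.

C = 0.126

The web has S = 14 species and L = 23 feeding links.
C = L / (S(S−1)) = 23 / 182 = 0.1264 ≈ 0.126.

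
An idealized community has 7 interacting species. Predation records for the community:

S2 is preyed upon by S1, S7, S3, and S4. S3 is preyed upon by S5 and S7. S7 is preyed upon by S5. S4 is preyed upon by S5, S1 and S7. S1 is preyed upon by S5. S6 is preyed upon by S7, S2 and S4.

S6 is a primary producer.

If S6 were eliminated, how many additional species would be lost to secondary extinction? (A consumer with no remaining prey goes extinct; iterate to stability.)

6

Remove S6.
Round 1: S2 (all prey gone) → extinct.
Round 2: S4 (all prey gone), S3 (all prey gone) → extinct.
Round 3: S1 (all prey gone), S7 (all prey gone) → extinct.
Round 4: S5 (all prey gone) → extinct.
No further losses. Total secondary extinctions: 6.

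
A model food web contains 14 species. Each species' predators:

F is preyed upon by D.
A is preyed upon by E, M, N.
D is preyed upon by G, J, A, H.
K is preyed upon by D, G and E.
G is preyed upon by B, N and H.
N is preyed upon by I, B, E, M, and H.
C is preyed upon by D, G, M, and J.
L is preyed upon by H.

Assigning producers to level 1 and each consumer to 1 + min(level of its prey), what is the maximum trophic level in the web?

Producers (level 1): F, K, L, C.
Following each consumer down to its lowest-level prey: K → G → N → I (levels 1 through 4).
All prey of I (N 3) are at level 3 or above, so I is at level 1 + 3 = 4.
Every consumer has at least one prey at level 3 or below, so none exceeds level 4.

4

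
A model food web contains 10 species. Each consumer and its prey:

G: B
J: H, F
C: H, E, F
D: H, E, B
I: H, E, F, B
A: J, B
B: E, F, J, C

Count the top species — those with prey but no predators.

4

Top species (has prey, but nothing eats it): I, A, G, D.
Count: 4.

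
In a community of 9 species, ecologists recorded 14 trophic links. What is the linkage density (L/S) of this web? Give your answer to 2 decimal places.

L/S = 1.56

There are L = 14 links among S = 9 species.
L/S = 14/9 = 1.5556 ≈ 1.56.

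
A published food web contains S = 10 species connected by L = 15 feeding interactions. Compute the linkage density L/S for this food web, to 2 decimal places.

There are L = 15 links among S = 10 species.
L/S = 15/10 = 1.5000 ≈ 1.50.

L/S = 1.50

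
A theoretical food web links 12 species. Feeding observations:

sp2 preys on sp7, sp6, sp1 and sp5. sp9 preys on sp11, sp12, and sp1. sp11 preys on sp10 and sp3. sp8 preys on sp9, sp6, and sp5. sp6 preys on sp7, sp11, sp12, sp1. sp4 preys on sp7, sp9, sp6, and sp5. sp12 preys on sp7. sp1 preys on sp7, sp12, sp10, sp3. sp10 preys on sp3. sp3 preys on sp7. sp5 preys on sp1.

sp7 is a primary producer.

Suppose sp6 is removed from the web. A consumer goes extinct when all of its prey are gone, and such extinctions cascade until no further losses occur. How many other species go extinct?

0

Remove sp6.
Every predator of it retains at least one other prey: sp8 still has sp9, sp5; sp4 still has sp7, sp9, sp5; sp2 still has sp7, sp1, sp5.
No consumer loses all prey, so no secondary extinctions occur.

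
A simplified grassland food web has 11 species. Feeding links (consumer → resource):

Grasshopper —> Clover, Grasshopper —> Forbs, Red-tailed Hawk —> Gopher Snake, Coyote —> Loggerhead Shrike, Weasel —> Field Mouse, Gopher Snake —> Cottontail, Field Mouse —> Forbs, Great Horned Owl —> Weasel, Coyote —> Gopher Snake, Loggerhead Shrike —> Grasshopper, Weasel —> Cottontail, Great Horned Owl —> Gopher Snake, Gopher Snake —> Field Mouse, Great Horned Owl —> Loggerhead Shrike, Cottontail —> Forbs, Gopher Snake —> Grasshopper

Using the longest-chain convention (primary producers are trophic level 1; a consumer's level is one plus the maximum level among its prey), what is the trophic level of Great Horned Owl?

Forbs is a producer → level 1.
Cottontail eats Forbs → level 2.
Weasel eats Cottontail (level 2); other prey at levels: Field Mouse 2 → level 3.
Great Horned Owl eats Weasel (level 3); other prey at levels: Gopher Snake 3, Loggerhead Shrike 3 → level 4.

Trophic level 4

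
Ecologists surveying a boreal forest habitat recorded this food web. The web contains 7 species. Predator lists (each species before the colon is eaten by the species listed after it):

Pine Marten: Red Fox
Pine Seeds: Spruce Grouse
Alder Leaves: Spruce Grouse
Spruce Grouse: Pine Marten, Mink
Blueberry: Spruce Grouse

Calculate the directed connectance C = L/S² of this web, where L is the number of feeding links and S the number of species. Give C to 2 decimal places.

C = 0.12

The web has S = 7 species and L = 6 feeding links.
C = L / S² = 6 / 49 = 0.1224 ≈ 0.12.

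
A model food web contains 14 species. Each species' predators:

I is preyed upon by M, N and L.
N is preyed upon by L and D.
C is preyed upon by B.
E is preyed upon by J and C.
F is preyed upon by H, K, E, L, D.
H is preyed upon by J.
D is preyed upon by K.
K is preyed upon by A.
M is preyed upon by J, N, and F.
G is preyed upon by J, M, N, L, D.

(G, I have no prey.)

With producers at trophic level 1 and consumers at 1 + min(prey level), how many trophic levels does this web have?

6

Producers (level 1): G, I.
Following each consumer down to its lowest-level prey: G → M → F → E → C → B (levels 1 through 6).
All prey of B (C 5) are at level 5 or above, so B is at level 1 + 5 = 6.
Every consumer has at least one prey at level 5 or below, so none exceeds level 6.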